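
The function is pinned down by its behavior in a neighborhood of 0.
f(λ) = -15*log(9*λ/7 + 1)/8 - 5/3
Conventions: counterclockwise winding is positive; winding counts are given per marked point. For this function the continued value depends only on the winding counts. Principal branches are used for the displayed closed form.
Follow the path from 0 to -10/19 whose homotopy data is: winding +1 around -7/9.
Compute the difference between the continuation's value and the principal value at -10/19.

Continued minus principal equals -(15/4)*pi*i.

The rational part is single-valued and drops out of the difference; each branch term changes only by its own monodromy.
(-15/8)*log(1 - λ/(-7/9)): each positive loop around -7/9 adds 2*pi*i to the log, so winding +1 contributes (-15/8)*(1)*2*pi*i = -(15/4)*pi*i.
Summing the contributions at λ = -10/19 gives -(15/4)*pi*i.


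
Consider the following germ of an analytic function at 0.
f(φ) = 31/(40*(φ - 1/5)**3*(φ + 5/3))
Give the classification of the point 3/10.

The point is a regular point.

Denominator factors: φ + 5/3 = 59/30 at φ = 3/10; φ - 1/5 = 1/10 at φ = 3/10 — none vanishes.
So the germ continues analytically to 3/10.


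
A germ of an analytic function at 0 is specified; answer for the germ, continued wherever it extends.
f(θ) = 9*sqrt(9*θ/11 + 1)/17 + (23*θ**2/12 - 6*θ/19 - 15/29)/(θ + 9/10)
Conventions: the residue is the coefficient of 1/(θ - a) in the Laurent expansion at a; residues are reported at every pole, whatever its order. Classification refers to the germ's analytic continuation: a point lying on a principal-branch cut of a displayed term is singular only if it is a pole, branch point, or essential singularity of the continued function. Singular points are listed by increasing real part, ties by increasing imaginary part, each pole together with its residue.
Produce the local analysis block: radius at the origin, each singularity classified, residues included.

Denominator factor (θ + 9/10): pole of order 1 at -9/10, modulus 9/10.
Branch term (9/17)*sqrt(1 - θ/(-11/9)): its argument vanishes at θ = -11/9, a square-root branch point, modulus 11/9.
The radius of convergence is the smallest modulus among the singular points: 9/10.
The branch term is analytic at -9/10 and contributes nothing to the residue; only the rational part matters.
At the order-1 pole -9/10 set g(θ) = (θ - (-9/10))*(rational part) = 23*θ**2/12 - 6*θ/19 - 15/29.
Simple pole: residue = g(a) at a = -9/10, which is 290811/220400.
List the singular points by increasing real part (a conjugate pair: the negative imaginary part first).

Radius of convergence at 0: 9/10.
At -11/9: an algebraic (square-root) branch point.
At -9/10: a pole of order 1; residue 290811/220400.


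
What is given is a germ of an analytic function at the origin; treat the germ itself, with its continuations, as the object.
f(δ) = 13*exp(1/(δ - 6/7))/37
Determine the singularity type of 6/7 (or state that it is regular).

The exponent 1/(δ - (6/7)) has a pole at 6/7, so exp(1/(δ - (6/7))) takes every nonzero value near it: an essential singularity (not a pole of any order).

The point is an essential singularity.


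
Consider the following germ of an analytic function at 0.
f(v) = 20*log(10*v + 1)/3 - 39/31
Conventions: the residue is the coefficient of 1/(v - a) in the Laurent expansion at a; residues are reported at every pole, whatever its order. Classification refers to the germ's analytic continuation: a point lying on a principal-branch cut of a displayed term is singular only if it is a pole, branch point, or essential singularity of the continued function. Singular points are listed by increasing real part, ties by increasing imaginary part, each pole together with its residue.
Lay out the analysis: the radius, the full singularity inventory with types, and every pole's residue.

Branch term (20/3)*log(1 - v/(-1/10)): its argument vanishes at v = -1/10, a logarithmic branch point, modulus 1/10.
The radius of convergence is the smallest modulus among the singular points: 1/10.

Radius of convergence at 0: 1/10.
At -1/10: a logarithmic branch point.


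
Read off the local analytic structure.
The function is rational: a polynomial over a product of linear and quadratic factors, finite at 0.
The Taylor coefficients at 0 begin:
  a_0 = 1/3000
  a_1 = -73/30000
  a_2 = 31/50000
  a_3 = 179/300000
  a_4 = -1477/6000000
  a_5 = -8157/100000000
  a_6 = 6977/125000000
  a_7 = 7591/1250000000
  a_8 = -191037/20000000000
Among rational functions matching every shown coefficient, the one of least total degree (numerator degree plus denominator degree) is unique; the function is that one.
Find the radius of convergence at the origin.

No rational of total degree below 7 reproduces all 9 coefficients; solving the [1/6] Pade equations on them gives f(w) = (1/3 - 7*w/3)/(w**2 + w + 10)**3, whose expansion matches every shown term.
Denominator factor (w**2 + w + 10)^3: discriminant -39, complex-conjugate roots (-1/2) + ((1/2)*sqrt(39))*i and (-1/2) - ((1/2)*sqrt(39))*i; poles of order 3, moduli sqrt(10) and sqrt(10).
The radius of convergence is the smallest modulus among the singular points: sqrt(10).

The radius of convergence is sqrt(10).


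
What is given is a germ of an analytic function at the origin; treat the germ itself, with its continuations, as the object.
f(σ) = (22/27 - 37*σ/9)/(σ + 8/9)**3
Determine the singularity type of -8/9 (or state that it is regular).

The denominator factor σ + 8/9 vanishes at -8/9 and appears to the power 3; the numerator there equals 362/81, nonzero, and no other factor vanishes.
Hence a pole whose order is the multiplicity, 3.

The point is a pole of order 3.


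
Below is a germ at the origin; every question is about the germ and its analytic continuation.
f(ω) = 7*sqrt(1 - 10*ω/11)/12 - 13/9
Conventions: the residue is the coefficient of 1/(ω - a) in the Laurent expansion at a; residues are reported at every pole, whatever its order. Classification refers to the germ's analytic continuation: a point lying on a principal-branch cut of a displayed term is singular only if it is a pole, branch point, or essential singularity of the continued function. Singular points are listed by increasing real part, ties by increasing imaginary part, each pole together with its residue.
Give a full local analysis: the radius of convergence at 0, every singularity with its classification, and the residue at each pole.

Branch term (7/12)*sqrt(1 - ω/(11/10)): its argument vanishes at ω = 11/10, a square-root branch point, modulus 11/10.
The radius of convergence is the smallest modulus among the singular points: 11/10.

Radius of convergence at 0: 11/10.
At 11/10: an algebraic (square-root) branch point.


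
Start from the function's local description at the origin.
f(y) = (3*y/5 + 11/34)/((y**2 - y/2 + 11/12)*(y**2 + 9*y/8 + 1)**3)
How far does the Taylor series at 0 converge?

The radius of convergence is (1/6)*sqrt(33).

Denominator factor (y**2 - y/2 + 11/12): discriminant -41/12, complex-conjugate roots (1/4) + ((1/12)*sqrt(123))*i and (1/4) - ((1/12)*sqrt(123))*i; poles of order 1, moduli (1/6)*sqrt(33) and (1/6)*sqrt(33).
Denominator factor (y**2 + 9*y/8 + 1)^3: discriminant -175/64, complex-conjugate roots (-9/16) + ((5/16)*sqrt(7))*i and (-9/16) - ((5/16)*sqrt(7))*i; poles of order 3, moduli 1 and 1.
The radius of convergence is the smallest modulus among the singular points: (1/6)*sqrt(33).


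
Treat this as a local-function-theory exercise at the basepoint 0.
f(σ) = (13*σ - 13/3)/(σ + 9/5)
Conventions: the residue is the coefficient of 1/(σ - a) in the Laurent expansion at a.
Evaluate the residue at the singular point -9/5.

At the order-1 pole -9/5 set g(σ) = (σ - (-9/5))*f(σ) = 13*σ - 13/3.
Simple pole: residue = g(a) at a = -9/5, which is -416/15.

The residue is -416/15.


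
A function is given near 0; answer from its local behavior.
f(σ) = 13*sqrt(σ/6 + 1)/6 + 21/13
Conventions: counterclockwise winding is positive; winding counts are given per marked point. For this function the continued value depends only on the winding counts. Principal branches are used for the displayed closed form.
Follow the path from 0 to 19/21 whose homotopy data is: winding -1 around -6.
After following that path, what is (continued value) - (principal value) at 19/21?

Continued minus principal equals -(13/126)*sqrt(2030).

The rational part is single-valued and drops out of the difference; each branch term changes only by its own monodromy.
(13/6)*sqrt(1 - σ/(-6)): winding -1 is odd, the square root flips sign, contributing -2*(13/6)*sqrt(1 - (19/21)/(-6)) = -2*(13/6)*sqrt(145/126) = -(13/126)*sqrt(2030).
Summing the contributions at σ = 19/21 gives -(13/126)*sqrt(2030).


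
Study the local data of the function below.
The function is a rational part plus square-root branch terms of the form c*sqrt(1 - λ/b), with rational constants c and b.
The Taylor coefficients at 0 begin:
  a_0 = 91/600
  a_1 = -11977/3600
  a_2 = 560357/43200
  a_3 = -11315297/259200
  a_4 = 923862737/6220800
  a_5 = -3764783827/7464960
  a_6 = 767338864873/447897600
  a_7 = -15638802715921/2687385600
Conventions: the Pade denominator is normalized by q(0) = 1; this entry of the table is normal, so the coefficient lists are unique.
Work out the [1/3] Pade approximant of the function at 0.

The Pade approximant has numerator coefficients [91/600, -130043114789/47857860800]; denominator coefficients [1, 2885669933/717867912, 1269608861/478578608, 12844103911/5742943296].

Taylor coefficients needed (read off): a_0 = 91/600, a_1 = -11977/3600, a_2 = 560357/43200, a_3 = -11315297/259200, a_4 = 923862737/6220800.
Write the denominator as Q(λ) = 1 + q1*λ + q2*λ^2 + q3*λ^3. Requiring Q*f - P = O(λ^5) with deg P <= 1 kills the coefficients of λ^2..λ^4 in Q*f:
  λ^2: a_2 + q1*a_1 + q2*a_0 = 0, i.e. 560357/43200 + (-11977/3600)*q1 + (91/600)*q2 = 0.
  λ^3: a_3 + q1*a_2 + q2*a_1 + q3*a_0 = 0, i.e. -11315297/259200 + (560357/43200)*q1 + (-11977/3600)*q2 + (91/600)*q3 = 0.
  λ^4: a_4 + q1*a_3 + q2*a_2 + q3*a_1 = 0, i.e. 923862737/6220800 + (-11315297/259200)*q1 + (560357/43200)*q2 + (-11977/3600)*q3 = 0.
Solving this linear system: q1 = 2885669933/717867912, q2 = 1269608861/478578608, q3 = 12844103911/5742943296.
The numerator is Q*f truncated at degree 1: P0 = a_0 = 91/600; P1 = a_1 + q1*a_0 = -130043114789/47857860800.


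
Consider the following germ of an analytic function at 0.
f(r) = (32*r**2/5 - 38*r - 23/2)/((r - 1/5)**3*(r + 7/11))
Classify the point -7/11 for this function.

The point is a pole of order 1.

The denominator factor r + 7/11 vanishes at -7/11 and appears to the power 1; the numerator there equals 18481/1210, nonzero, and no other factor vanishes.
Hence a pole whose order is the multiplicity, 1.


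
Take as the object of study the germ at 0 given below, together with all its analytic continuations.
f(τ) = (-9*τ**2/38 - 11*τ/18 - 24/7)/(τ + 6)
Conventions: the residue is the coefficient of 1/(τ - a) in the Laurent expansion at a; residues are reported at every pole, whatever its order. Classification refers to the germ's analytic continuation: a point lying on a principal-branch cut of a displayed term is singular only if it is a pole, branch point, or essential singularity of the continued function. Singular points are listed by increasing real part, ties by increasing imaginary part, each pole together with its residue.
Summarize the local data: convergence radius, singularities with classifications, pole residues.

Denominator factor (τ + 6): pole of order 1 at -6, modulus 6.
The radius of convergence is the smallest modulus among the singular points: 6.
At the order-1 pole -6 set g(τ) = (τ - (-6))*f(τ) = -9*τ**2/38 - 11*τ/18 - 24/7.
Simple pole: residue = g(a) at a = -6, which is -3307/399.

Radius of convergence at 0: 6.
At -6: a pole of order 1; residue -3307/399.


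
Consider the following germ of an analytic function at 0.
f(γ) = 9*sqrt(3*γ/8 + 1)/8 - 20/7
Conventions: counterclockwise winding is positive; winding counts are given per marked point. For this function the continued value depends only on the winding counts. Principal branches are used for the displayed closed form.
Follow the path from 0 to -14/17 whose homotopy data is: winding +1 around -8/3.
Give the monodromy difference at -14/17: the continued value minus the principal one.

The rational part is single-valued and drops out of the difference; each branch term changes only by its own monodromy.
(9/8)*sqrt(1 - γ/(-8/3)): winding +1 is odd, the square root flips sign, contributing -2*(9/8)*sqrt(1 - (-14/17)/(-8/3)) = -2*(9/8)*sqrt(47/68) = -(9/136)*sqrt(799).
Summing the contributions at γ = -14/17 gives -(9/136)*sqrt(799).

Continued minus principal equals -(9/136)*sqrt(799).


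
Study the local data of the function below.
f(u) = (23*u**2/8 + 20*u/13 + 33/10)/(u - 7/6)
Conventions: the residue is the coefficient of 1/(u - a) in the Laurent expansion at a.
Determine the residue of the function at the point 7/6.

At the order-1 pole 7/6 set g(u) = (u - (7/6))*f(u) = 23*u**2/8 + 20*u/13 + 33/10.
Simple pole: residue = g(a) at a = 7/6, which is 168631/18720.

The residue is 168631/18720.


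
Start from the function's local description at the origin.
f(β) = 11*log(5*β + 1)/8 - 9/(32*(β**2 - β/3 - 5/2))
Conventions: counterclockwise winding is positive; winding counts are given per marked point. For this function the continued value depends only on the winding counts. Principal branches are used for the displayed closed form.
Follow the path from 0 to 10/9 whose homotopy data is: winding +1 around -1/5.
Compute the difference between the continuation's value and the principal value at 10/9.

The rational part is single-valued and drops out of the difference; each branch term changes only by its own monodromy.
(11/8)*log(1 - β/(-1/5)): each positive loop around -1/5 adds 2*pi*i to the log, so winding +1 contributes (11/8)*(1)*2*pi*i = (11/4)*pi*i.
Summing the contributions at β = 10/9 gives (11/4)*pi*i.

Continued minus principal equals (11/4)*pi*i.


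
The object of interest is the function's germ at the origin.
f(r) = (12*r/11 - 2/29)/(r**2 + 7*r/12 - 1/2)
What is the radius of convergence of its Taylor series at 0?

The radius of convergence is -7/24 + (1/24)*sqrt(337).

Denominator factor (r**2 + 7*r/12 - 1/2): discriminant 337/144, real irrational roots -7/24 + (1/24)*sqrt(337) and -7/24 - (1/24)*sqrt(337); poles of order 1, moduli -7/24 + (1/24)*sqrt(337) and 7/24 + (1/24)*sqrt(337).
The radius of convergence is the smallest modulus among the singular points: -7/24 + (1/24)*sqrt(337).


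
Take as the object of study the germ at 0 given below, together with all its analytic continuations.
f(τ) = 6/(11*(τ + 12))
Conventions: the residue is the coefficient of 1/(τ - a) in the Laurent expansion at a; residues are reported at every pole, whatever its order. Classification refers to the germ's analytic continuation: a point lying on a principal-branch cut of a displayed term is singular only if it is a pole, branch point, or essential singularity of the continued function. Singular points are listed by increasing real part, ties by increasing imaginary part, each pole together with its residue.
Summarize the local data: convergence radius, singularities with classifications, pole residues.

Radius of convergence at 0: 12.
At -12: a pole of order 1; residue 6/11.

Denominator factor (τ + 12): pole of order 1 at -12, modulus 12.
The radius of convergence is the smallest modulus among the singular points: 12.
At the order-1 pole -12 set g(τ) = (τ - (-12))*f(τ) = 6/11.
Simple pole: residue = g(a) at a = -12, which is 6/11.


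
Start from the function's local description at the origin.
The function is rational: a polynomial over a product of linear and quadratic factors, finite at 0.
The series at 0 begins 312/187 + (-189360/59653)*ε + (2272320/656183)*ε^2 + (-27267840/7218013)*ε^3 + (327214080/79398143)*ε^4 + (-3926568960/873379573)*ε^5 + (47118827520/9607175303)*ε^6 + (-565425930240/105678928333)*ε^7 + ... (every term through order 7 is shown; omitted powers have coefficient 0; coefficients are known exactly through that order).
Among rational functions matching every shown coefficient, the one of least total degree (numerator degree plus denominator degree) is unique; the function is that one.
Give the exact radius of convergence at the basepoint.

No rational of total degree below 2 reproduces all 8 coefficients; solving the [1/1] Pade equations on them gives f(ε) = (26/17 - 36*ε/29)/(ε + 11/12), whose expansion matches every shown term.
Denominator factor (ε + 11/12): pole of order 1 at -11/12, modulus 11/12.
The radius of convergence is the smallest modulus among the singular points: 11/12.

The radius of convergence is 11/12.


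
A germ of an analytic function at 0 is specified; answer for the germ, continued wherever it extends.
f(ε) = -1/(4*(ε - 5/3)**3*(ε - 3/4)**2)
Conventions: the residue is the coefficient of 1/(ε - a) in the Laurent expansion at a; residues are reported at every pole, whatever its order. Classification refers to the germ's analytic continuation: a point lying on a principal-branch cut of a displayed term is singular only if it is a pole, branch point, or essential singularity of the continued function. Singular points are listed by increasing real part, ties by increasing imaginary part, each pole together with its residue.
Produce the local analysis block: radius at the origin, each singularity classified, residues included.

Denominator factor (ε - 3/4)^2: pole of order 2 at 3/4, modulus 3/4.
Denominator factor (ε - 5/3)^3: pole of order 3 at 5/3, modulus 5/3.
The radius of convergence is the smallest modulus among the singular points: 3/4.
At the order-2 pole 3/4 set g(ε) = (ε - (3/4))^2*f(ε) = -1/(4*(ε - 5/3)**3).
Order-2 pole: residue = g'(a); g'(3/4) = 15552/14641, so the residue is 15552/14641.
At the order-3 pole 5/3 set g(ε) = (ε - (5/3))^3*f(ε) = -1/(4*(ε - 3/4)**2).
Order-3 pole: residue = g''(a)/2; g''(5/3) = -31104/14641, so the residue is -15552/14641.
List the singular points by increasing real part (a conjugate pair: the negative imaginary part first).

Radius of convergence at 0: 3/4.
At 3/4: a pole of order 2; residue 15552/14641.
At 5/3: a pole of order 3; residue -15552/14641.


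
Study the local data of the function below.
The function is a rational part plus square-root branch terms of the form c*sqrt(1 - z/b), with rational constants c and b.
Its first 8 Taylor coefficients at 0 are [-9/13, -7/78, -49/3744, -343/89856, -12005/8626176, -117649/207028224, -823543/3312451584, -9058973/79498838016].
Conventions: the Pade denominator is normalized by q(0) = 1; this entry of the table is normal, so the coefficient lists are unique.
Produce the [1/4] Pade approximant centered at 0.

The Pade approximant has numerator coefficients [-9/13, 148841/505752]; denominator coefficients [1, -21581/38904, 24745/466848, -10633/5602176, 314531/1075617792].

Taylor coefficients needed (read off): a_0 = -9/13, a_1 = -7/78, a_2 = -49/3744, a_3 = -343/89856, a_4 = -12005/8626176, a_5 = -117649/207028224.
Write the denominator as Q(z) = 1 + q1*z + q2*z^2 + q3*z^3 + q4*z^4. Requiring Q*f - P = O(z^6) with deg P <= 1 kills the coefficients of z^2..z^5 in Q*f:
  z^2: a_2 + q1*a_1 + q2*a_0 = 0, i.e. -49/3744 + (-7/78)*q1 + (-9/13)*q2 = 0.
  z^3: a_3 + q1*a_2 + q2*a_1 + q3*a_0 = 0, i.e. -343/89856 + (-49/3744)*q1 + (-7/78)*q2 + (-9/13)*q3 = 0.
  z^4: a_4 + q1*a_3 + q2*a_2 + q3*a_1 + q4*a_0 = 0, i.e. -12005/8626176 + (-343/89856)*q1 + (-49/3744)*q2 + (-7/78)*q3 + (-9/13)*q4 = 0.
  z^5: a_5 + q1*a_4 + q2*a_3 + q3*a_2 + q4*a_1 = 0, i.e. -117649/207028224 + (-12005/8626176)*q1 + (-343/89856)*q2 + (-49/3744)*q3 + (-7/78)*q4 = 0.
Solving this linear system: q1 = -21581/38904, q2 = 24745/466848, q3 = -10633/5602176, q4 = 314531/1075617792.
The numerator is Q*f truncated at degree 1: P0 = a_0 = -9/13; P1 = a_1 + q1*a_0 = 148841/505752.


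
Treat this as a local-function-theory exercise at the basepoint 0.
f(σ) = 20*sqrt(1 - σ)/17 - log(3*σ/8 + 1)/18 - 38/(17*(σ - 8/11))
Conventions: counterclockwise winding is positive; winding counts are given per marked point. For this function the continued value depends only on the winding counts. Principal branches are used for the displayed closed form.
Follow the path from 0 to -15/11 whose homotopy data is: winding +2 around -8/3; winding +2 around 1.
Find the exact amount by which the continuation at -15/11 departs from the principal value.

Continued minus principal equals -(2/9)*pi*i.

The rational part is single-valued and drops out of the difference; each branch term changes only by its own monodromy.
(20/17)*sqrt(1 - σ/(1)): winding +2 is even, the square root returns to the same sheet, contribution 0.
(-1/18)*log(1 - σ/(-8/3)): each positive loop around -8/3 adds 2*pi*i to the log, so winding +2 contributes (-1/18)*(2)*2*pi*i = -(2/9)*pi*i.
Summing the contributions at σ = -15/11 gives -(2/9)*pi*i.


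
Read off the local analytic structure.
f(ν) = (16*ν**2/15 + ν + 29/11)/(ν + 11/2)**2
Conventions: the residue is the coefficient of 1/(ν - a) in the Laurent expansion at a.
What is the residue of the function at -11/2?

At the order-2 pole -11/2 set g(ν) = (ν - (-11/2))^2*f(ν) = 16*ν**2/15 + ν + 29/11.
Order-2 pole: residue = g'(a); g'(-11/2) = -161/15, so the residue is -161/15.

The residue is -161/15.


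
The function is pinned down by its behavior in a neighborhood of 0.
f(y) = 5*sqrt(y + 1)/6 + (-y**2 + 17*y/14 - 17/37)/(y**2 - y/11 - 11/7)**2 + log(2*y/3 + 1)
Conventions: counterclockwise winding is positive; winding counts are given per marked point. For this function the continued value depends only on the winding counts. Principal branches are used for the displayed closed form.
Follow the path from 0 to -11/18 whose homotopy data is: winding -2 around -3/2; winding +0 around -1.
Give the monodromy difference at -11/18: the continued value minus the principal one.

Continued minus principal equals -(4)*pi*i.

The rational part is single-valued and drops out of the difference; each branch term changes only by its own monodromy.
(1)*log(1 - y/(-3/2)): each positive loop around -3/2 adds 2*pi*i to the log, so winding -2 contributes (1)*(-2)*2*pi*i = -(4)*pi*i.
(5/6)*sqrt(1 - y/(-1)): winding +0 is even, the square root returns to the same sheet, contribution 0.
Summing the contributions at y = -11/18 gives -(4)*pi*i.


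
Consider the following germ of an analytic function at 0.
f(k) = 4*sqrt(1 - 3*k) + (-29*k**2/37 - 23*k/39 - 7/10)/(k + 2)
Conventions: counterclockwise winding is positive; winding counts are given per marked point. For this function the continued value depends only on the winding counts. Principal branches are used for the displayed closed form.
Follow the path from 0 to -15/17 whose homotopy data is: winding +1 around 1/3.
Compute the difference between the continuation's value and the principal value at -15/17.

Continued minus principal equals -(8/17)*sqrt(1054).

The rational part is single-valued and drops out of the difference; each branch term changes only by its own monodromy.
(4)*sqrt(1 - k/(1/3)): winding +1 is odd, the square root flips sign, contributing -2*(4)*sqrt(1 - (-15/17)/(1/3)) = -2*(4)*sqrt(62/17) = -(8/17)*sqrt(1054).
Summing the contributions at k = -15/17 gives -(8/17)*sqrt(1054).


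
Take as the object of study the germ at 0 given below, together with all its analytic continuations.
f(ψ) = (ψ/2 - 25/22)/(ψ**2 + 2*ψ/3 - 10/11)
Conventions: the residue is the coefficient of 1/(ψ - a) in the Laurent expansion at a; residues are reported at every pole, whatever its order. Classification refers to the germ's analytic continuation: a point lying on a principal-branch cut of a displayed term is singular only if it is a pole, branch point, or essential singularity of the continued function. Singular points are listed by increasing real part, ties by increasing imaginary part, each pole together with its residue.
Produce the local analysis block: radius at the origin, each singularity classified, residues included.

Denominator factor (ψ**2 + 2*ψ/3 - 10/11): discriminant 404/99, real irrational roots -1/3 + (1/33)*sqrt(1111) and -1/3 - (1/33)*sqrt(1111); poles of order 1, moduli -1/3 + (1/33)*sqrt(1111) and 1/3 + (1/33)*sqrt(1111).
The radius of convergence is the smallest modulus among the singular points: -1/3 + (1/33)*sqrt(1111).
The factor ψ**2 + 2*ψ/3 - 10/11 splits as (ψ - a)(ψ - a') with a = -1/3 - (1/33)*sqrt(1111), a' = -1/3 + (1/33)*sqrt(1111). At the order-1 pole a set g(ψ) = (ψ - a)*f(ψ) = [ψ/2 - 25/22] / (ψ - a').
Simple pole: residue = g(a) at a = -1/3 - (1/33)*sqrt(1111), which is 1/4 + (43/2222)*sqrt(1111).
The factor ψ**2 + 2*ψ/3 - 10/11 splits as (ψ - a)(ψ - a') with a = -1/3 + (1/33)*sqrt(1111), a' = -1/3 - (1/33)*sqrt(1111). At the order-1 pole a set g(ψ) = (ψ - a)*f(ψ) = [ψ/2 - 25/22] / (ψ - a').
Simple pole: residue = g(a) at a = -1/3 + (1/33)*sqrt(1111), which is 1/4 - (43/2222)*sqrt(1111).
List the singular points by increasing real part (a conjugate pair: the negative imaginary part first).

Radius of convergence at 0: -1/3 + (1/33)*sqrt(1111).
At -1/3 - (1/33)*sqrt(1111): a pole of order 1; residue 1/4 + (43/2222)*sqrt(1111).
At -1/3 + (1/33)*sqrt(1111): a pole of order 1; residue 1/4 - (43/2222)*sqrt(1111).


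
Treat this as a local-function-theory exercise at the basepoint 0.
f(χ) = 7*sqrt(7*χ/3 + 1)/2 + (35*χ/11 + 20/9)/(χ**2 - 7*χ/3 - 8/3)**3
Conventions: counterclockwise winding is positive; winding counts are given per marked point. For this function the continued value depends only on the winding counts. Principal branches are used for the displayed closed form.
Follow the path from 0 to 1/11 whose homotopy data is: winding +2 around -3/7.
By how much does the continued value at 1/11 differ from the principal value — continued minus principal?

Continued minus principal equals 0.

The rational part is single-valued and drops out of the difference; each branch term changes only by its own monodromy.
(7/2)*sqrt(1 - χ/(-3/7)): winding +2 is even, the square root returns to the same sheet, contribution 0.
Summing the contributions at χ = 1/11 gives 0.


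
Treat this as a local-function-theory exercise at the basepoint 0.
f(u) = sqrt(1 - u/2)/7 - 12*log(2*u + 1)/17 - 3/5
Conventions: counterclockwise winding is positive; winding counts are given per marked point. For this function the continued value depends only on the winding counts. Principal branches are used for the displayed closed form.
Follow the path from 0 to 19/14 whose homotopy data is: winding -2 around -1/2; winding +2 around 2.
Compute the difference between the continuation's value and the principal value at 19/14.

Continued minus principal equals (48/17)*pi*i.

The rational part is single-valued and drops out of the difference; each branch term changes only by its own monodromy.
(1/7)*sqrt(1 - u/(2)): winding +2 is even, the square root returns to the same sheet, contribution 0.
(-12/17)*log(1 - u/(-1/2)): each positive loop around -1/2 adds 2*pi*i to the log, so winding -2 contributes (-12/17)*(-2)*2*pi*i = (48/17)*pi*i.
Summing the contributions at u = 19/14 gives (48/17)*pi*i.


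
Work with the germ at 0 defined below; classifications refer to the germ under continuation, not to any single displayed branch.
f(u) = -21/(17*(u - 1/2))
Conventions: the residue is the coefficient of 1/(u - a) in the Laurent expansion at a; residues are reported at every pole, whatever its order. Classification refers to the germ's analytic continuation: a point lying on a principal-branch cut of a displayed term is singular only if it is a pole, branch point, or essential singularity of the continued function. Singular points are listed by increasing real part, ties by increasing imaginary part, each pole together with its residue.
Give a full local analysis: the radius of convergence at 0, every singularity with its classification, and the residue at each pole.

Radius of convergence at 0: 1/2.
At 1/2: a pole of order 1; residue -21/17.

Denominator factor (u - 1/2): pole of order 1 at 1/2, modulus 1/2.
The radius of convergence is the smallest modulus among the singular points: 1/2.
At the order-1 pole 1/2 set g(u) = (u - (1/2))*f(u) = -21/17.
Simple pole: residue = g(a) at a = 1/2, which is -21/17.


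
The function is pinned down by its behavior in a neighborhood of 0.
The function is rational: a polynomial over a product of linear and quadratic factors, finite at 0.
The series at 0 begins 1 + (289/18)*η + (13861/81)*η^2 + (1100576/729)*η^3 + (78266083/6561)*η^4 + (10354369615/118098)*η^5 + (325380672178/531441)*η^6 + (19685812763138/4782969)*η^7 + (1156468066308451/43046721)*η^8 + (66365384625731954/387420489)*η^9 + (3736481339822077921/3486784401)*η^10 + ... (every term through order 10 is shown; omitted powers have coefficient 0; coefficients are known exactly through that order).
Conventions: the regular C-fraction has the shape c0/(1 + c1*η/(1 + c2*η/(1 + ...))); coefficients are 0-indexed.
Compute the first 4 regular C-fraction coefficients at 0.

Taylor coefficients (read off): a_0 = 1, a_1 = 289/18, a_2 = 13861/81, a_3 = 1100576/729.
c0 = a_0 = 1. Peel one level at a time: if S = 1 + c*η/S' with S'(0) = 1, then c is the η-coefficient of S and S' = c*η/(S - 1).
S_1 = c0/f = 1 + (-289/18)*η + (9359/108)*η^2 + ...; c1 = -289/18.
S_2 = c1*η/(S_1 - 1) = 1 + (9359/1734)*η + (1634276/83521)*η^2 + ...; c2 = 9359/1734.
S_3 = c2*η/(S_2 - 1) = 1 + (-1400808/386393)*η + ...; c3 = -1400808/386393.

The regular C-fraction coefficients are [1, -289/18, 9359/1734, -1400808/386393].


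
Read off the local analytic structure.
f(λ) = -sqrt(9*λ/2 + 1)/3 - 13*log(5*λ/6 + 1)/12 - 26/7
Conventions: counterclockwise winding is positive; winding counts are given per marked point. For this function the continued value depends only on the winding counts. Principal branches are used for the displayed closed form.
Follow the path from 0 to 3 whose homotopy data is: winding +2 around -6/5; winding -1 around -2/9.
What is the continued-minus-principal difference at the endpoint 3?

The rational part is single-valued and drops out of the difference; each branch term changes only by its own monodromy.
(-1/3)*sqrt(1 - λ/(-2/9)): winding -1 is odd, the square root flips sign, contributing -2*(-1/3)*sqrt(1 - (3)/(-2/9)) = -2*(-1/3)*sqrt(29/2) = (1/3)*sqrt(58).
(-13/12)*log(1 - λ/(-6/5)): each positive loop around -6/5 adds 2*pi*i to the log, so winding +2 contributes (-13/12)*(2)*2*pi*i = -(13/3)*pi*i.
Summing the contributions at λ = 3 gives ((1/3)*sqrt(58)) - ((13/3)*pi)*i.

Continued minus principal equals ((1/3)*sqrt(58)) - ((13/3)*pi)*i.


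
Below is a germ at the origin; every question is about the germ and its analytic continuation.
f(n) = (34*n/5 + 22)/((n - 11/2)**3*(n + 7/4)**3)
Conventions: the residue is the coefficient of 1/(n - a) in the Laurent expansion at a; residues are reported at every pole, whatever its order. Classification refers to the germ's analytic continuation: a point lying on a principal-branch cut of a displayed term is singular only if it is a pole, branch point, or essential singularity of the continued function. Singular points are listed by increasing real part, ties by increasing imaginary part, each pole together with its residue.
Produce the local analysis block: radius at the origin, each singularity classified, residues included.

Radius of convergence at 0: 7/4.
At -7/4: a pole of order 3; residue -213504/20511149.
At 11/2: a pole of order 3; residue 213504/20511149.

Denominator factor (n - 11/2)^3: pole of order 3 at 11/2, modulus 11/2.
Denominator factor (n + 7/4)^3: pole of order 3 at -7/4, modulus 7/4.
The radius of convergence is the smallest modulus among the singular points: 7/4.
At the order-3 pole -7/4 set g(n) = (n - (-7/4))^3*f(n) = (34*n/5 + 22)/(n - 11/2)**3.
Order-3 pole: residue = g''(a)/2; g''(-7/4) = -427008/20511149, so the residue is -213504/20511149.
At the order-3 pole 11/2 set g(n) = (n - (11/2))^3*f(n) = (34*n/5 + 22)/(n + 7/4)**3.
Order-3 pole: residue = g''(a)/2; g''(11/2) = 427008/20511149, so the residue is 213504/20511149.
List the singular points by increasing real part (a conjugate pair: the negative imaginary part first).


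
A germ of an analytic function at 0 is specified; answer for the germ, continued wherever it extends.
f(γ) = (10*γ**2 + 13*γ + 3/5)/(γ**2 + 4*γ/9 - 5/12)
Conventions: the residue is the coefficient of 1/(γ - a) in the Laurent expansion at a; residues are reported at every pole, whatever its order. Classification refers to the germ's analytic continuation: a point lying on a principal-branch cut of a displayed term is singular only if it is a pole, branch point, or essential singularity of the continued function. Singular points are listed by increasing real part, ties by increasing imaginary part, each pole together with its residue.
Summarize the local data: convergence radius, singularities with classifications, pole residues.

Radius of convergence at 0: -2/9 + (1/18)*sqrt(151).
At -2/9 - (1/18)*sqrt(151): a pole of order 1; residue 77/18 - (2321/13590)*sqrt(151).
At -2/9 + (1/18)*sqrt(151): a pole of order 1; residue 77/18 + (2321/13590)*sqrt(151).

Denominator factor (γ**2 + 4*γ/9 - 5/12): discriminant 151/81, real irrational roots -2/9 + (1/18)*sqrt(151) and -2/9 - (1/18)*sqrt(151); poles of order 1, moduli -2/9 + (1/18)*sqrt(151) and 2/9 + (1/18)*sqrt(151).
The radius of convergence is the smallest modulus among the singular points: -2/9 + (1/18)*sqrt(151).
The factor γ**2 + 4*γ/9 - 5/12 splits as (γ - a)(γ - a') with a = -2/9 - (1/18)*sqrt(151), a' = -2/9 + (1/18)*sqrt(151). At the order-1 pole a set g(γ) = (γ - a)*f(γ) = [10*γ**2 + 13*γ + 3/5] / (γ - a').
Simple pole: residue = g(a) at a = -2/9 - (1/18)*sqrt(151), which is 77/18 - (2321/13590)*sqrt(151).
The factor γ**2 + 4*γ/9 - 5/12 splits as (γ - a)(γ - a') with a = -2/9 + (1/18)*sqrt(151), a' = -2/9 - (1/18)*sqrt(151). At the order-1 pole a set g(γ) = (γ - a)*f(γ) = [10*γ**2 + 13*γ + 3/5] / (γ - a').
Simple pole: residue = g(a) at a = -2/9 + (1/18)*sqrt(151), which is 77/18 + (2321/13590)*sqrt(151).
List the singular points by increasing real part (a conjugate pair: the negative imaginary part first).


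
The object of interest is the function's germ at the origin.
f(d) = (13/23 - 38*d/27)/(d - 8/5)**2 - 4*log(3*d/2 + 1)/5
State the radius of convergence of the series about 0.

Denominator factor (d - 8/5)^2: pole of order 2 at 8/5, modulus 8/5.
Branch term (-4/5)*log(1 - d/(-2/3)): its argument vanishes at d = -2/3, a logarithmic branch point, modulus 2/3.
The radius of convergence is the smallest modulus among the singular points: 2/3.

The radius of convergence is 2/3.


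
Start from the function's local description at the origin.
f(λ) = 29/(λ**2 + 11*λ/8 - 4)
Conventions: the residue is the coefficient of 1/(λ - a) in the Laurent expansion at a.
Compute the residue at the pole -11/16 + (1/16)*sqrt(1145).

The residue is (232/1145)*sqrt(1145).

The factor λ**2 + 11*λ/8 - 4 splits as (λ - a)(λ - a') with a = -11/16 + (1/16)*sqrt(1145), a' = -11/16 - (1/16)*sqrt(1145). At the order-1 pole a set g(λ) = (λ - a)*f(λ) = [29] / (λ - a').
Simple pole: residue = g(a) at a = -11/16 + (1/16)*sqrt(1145), which is (232/1145)*sqrt(1145).


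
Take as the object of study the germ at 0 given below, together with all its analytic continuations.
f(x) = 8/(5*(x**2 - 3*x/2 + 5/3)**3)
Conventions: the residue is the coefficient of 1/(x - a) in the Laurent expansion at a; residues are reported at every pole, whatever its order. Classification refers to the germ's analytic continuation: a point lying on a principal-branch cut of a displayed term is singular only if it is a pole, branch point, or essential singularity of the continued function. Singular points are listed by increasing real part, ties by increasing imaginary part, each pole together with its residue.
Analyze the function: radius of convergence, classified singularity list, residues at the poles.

Radius of convergence at 0: (1/3)*sqrt(15).
At (3/4) - ((1/12)*sqrt(159))*i: a pole of order 3; residue ((13824/744385)*sqrt(159))*i.
At (3/4) + ((1/12)*sqrt(159))*i: a pole of order 3; residue -((13824/744385)*sqrt(159))*i.

Denominator factor (x**2 - 3*x/2 + 5/3)^3: discriminant -53/12, complex-conjugate roots (3/4) + ((1/12)*sqrt(159))*i and (3/4) - ((1/12)*sqrt(159))*i; poles of order 3, moduli (1/3)*sqrt(15) and (1/3)*sqrt(15).
The radius of convergence is the smallest modulus among the singular points: (1/3)*sqrt(15).
The factor x**2 - 3*x/2 + 5/3 splits as (x - a)(x - a') with a = (3/4) - ((1/12)*sqrt(159))*i, a' = (3/4) + ((1/12)*sqrt(159))*i. At the order-3 pole a set g(x) = (x - a)^3*f(x) = [8/5] / (x - a')^3.
Order-3 pole: residue = g''(a)/2; g''((3/4) - ((1/12)*sqrt(159))*i) = ((27648/744385)*sqrt(159))*i, so the residue is ((13824/744385)*sqrt(159))*i.
The factor x**2 - 3*x/2 + 5/3 splits as (x - a)(x - a') with a = (3/4) + ((1/12)*sqrt(159))*i, a' = (3/4) - ((1/12)*sqrt(159))*i. At the order-3 pole a set g(x) = (x - a)^3*f(x) = [8/5] / (x - a')^3.
Order-3 pole: residue = g''(a)/2; g''((3/4) + ((1/12)*sqrt(159))*i) = -((27648/744385)*sqrt(159))*i, so the residue is -((13824/744385)*sqrt(159))*i.
List the singular points by increasing real part (a conjugate pair: the negative imaginary part first).


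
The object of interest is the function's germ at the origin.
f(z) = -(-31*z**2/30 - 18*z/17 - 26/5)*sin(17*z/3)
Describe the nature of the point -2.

The point is a regular point.

There is no denominator, hence no pole anywhere.
The factor -sin(17*z/3) is entire.
So the germ continues analytically to -2.


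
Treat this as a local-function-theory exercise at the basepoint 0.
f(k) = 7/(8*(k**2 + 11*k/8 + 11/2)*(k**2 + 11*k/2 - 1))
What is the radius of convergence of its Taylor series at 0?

The radius of convergence is -11/4 + (1/4)*sqrt(137).

Denominator factor (k**2 + 11*k/8 + 11/2): discriminant -1287/64, complex-conjugate roots (-11/16) + ((3/16)*sqrt(143))*i and (-11/16) - ((3/16)*sqrt(143))*i; poles of order 1, moduli (1/2)*sqrt(22) and (1/2)*sqrt(22).
Denominator factor (k**2 + 11*k/2 - 1): discriminant 137/4, real irrational roots -11/4 + (1/4)*sqrt(137) and -11/4 - (1/4)*sqrt(137); poles of order 1, moduli -11/4 + (1/4)*sqrt(137) and 11/4 + (1/4)*sqrt(137).
The radius of convergence is the smallest modulus among the singular points: -11/4 + (1/4)*sqrt(137).


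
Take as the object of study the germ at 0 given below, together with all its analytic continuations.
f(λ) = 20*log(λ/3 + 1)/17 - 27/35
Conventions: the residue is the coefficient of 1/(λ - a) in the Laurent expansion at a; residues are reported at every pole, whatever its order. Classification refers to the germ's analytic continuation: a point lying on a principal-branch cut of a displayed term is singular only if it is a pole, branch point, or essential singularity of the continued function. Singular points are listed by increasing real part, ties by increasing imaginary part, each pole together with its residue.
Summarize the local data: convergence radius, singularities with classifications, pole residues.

Branch term (20/17)*log(1 - λ/(-3)): its argument vanishes at λ = -3, a logarithmic branch point, modulus 3.
The radius of convergence is the smallest modulus among the singular points: 3.

Radius of convergence at 0: 3.
At -3: a logarithmic branch point.


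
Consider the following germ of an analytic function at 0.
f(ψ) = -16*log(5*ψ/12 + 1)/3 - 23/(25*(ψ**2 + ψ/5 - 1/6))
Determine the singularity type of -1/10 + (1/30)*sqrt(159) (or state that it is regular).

The point is a pole of order 1.

The denominator factor ψ**2 + ψ/5 - 1/6 vanishes at -1/10 + (1/30)*sqrt(159) and appears to the power 1; the numerator there equals -23/25, nonzero, and no other factor vanishes.
The branch terms are analytic at this point.
Hence a pole whose order is the multiplicity, 1.


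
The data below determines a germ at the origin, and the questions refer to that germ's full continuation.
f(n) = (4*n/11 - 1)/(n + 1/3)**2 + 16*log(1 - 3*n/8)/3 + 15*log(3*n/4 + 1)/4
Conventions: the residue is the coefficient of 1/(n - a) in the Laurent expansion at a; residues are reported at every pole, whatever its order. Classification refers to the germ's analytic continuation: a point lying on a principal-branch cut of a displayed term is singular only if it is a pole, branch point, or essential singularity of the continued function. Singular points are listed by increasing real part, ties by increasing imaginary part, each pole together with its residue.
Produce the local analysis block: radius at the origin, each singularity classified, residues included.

Radius of convergence at 0: 1/3.
At -4/3: a logarithmic branch point.
At -1/3: a pole of order 2; residue 4/11.
At 8/3: a logarithmic branch point.

Denominator factor (n + 1/3)^2: pole of order 2 at -1/3, modulus 1/3.
Branch term (16/3)*log(1 - n/(8/3)): its argument vanishes at n = 8/3, a logarithmic branch point, modulus 8/3.
Branch term (15/4)*log(1 - n/(-4/3)): its argument vanishes at n = -4/3, a logarithmic branch point, modulus 4/3.
The radius of convergence is the smallest modulus among the singular points: 1/3.
The branch terms are analytic at -1/3 and contribute nothing to the residue; only the rational part matters.
At the order-2 pole -1/3 set g(n) = (n - (-1/3))^2*(rational part) = 4*n/11 - 1.
Order-2 pole: residue = g'(a); g'(-1/3) = 4/11, so the residue is 4/11.
List the singular points by increasing real part (a conjugate pair: the negative imaginary part first).
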